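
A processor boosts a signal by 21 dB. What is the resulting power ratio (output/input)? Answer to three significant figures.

126

Power ratio = 10^(dB/10).
10^(21/10) = 10^(2.100) = 126.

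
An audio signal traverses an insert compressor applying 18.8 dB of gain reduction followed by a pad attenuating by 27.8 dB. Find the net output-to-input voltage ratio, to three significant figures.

Net gain = (−18.8) + (−27.8) = -46.6 dB.
Voltage ratio = 10^(-46.6/20) = 0.00468.

0.00468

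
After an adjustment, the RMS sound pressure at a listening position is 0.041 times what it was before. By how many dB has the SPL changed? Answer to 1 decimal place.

SPL change from a pressure ratio uses the 20·log₁₀ form:
20·log₁₀(0.041) = -27.7 dB.

-27.7 dB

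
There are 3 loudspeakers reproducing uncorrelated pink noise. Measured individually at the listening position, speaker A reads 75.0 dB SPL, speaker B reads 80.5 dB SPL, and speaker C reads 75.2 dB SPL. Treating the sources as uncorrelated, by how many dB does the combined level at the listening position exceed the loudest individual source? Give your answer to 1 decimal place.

2.0 dB

Add the sources as powers (linear), then convert back to dB:
L_total = 10·log₁₀(10^(75.0/10) + 10^(80.5/10) + 10^(75.2/10)) = 82.48 dB SPL.
Excess over the loudest (80.5 dB): 82.48 − 80.5 = 2.0 dB.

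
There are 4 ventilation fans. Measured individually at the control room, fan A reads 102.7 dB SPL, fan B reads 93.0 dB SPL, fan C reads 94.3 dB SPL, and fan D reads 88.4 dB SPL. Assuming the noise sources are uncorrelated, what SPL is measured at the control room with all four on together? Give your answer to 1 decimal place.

103.8 dB SPL

Add the sources as powers (linear), then convert back to dB:
L_total = 10·log₁₀(10^(102.7/10) + 10^(93.0/10) + 10^(94.3/10) + 10^(88.4/10)) = 10·log₁₀(23999000000) = 103.8 dB SPL.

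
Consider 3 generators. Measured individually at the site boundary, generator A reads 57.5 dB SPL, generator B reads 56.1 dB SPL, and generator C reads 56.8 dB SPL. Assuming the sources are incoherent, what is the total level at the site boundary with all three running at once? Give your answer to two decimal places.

Uncorrelated sources add in intensity (power), not in dB.
L_total = 10·log₁₀(10^(57.5/10) + 10^(56.1/10) + 10^(56.8/10)) = 10·log₁₀(1448000) = 61.61 dB SPL.

61.61 dB SPL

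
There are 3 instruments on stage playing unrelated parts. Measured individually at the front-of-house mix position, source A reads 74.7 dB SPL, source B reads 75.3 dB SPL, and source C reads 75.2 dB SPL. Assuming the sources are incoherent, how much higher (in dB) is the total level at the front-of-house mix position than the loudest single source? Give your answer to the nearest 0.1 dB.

4.5 dB

Uncorrelated sources add in intensity (power), not in dB.
L_total = 10·log₁₀(10^(74.7/10) + 10^(75.3/10) + 10^(75.2/10)) = 79.85 dB SPL.
Excess over the loudest (75.3 dB): 79.85 − 75.3 = 4.5 dB.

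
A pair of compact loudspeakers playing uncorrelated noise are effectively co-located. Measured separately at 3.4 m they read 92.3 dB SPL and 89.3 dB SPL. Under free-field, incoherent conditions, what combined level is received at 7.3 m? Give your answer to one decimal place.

Combined at 3.4 m: 10·log₁₀(10^(92.3/10)+10^(89.3/10)) = 94.06 dB SPL.
Then apply −20·log₁₀(7.3/3.4) = -6.64 dB → 87.4 dB SPL.

87.4 dB SPL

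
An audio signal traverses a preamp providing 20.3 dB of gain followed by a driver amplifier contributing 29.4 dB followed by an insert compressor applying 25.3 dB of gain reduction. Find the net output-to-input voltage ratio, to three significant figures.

Net gain = 20.3 + 29.4 + (−25.3) = 24.4 dB.
Voltage ratio = 10^(24.4/20) = 16.6.

16.6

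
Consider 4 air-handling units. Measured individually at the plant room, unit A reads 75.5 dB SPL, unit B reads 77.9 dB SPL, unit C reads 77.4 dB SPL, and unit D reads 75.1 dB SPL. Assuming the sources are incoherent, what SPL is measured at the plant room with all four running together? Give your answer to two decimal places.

82.66 dB SPL

Uncorrelated sources add in intensity (power), not in dB.
L_total = 10·log₁₀(10^(75.5/10) + 10^(77.9/10) + 10^(77.4/10) + 10^(75.1/10)) = 10·log₁₀(184500000) = 82.66 dB SPL.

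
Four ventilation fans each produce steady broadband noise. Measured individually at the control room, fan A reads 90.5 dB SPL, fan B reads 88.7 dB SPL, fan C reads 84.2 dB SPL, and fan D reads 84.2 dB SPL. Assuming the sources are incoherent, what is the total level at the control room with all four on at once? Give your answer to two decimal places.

Uncorrelated sources add in intensity (power), not in dB.
L_total = 10·log₁₀(10^(90.5/10) + 10^(88.7/10) + 10^(84.2/10) + 10^(84.2/10)) = 10·log₁₀(2389000000) = 93.78 dB SPL.

93.78 dB SPL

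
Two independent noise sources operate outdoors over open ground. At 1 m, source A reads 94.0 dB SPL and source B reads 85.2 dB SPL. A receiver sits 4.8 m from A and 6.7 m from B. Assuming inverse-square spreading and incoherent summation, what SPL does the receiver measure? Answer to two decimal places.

At the listener: L_A = 94.0 − 20·log₁₀(4.8) = 80.375 dB; L_B = 85.2 − 20·log₁₀(6.7) = 68.679 dB.
Combined: 10·log₁₀(10^(80.375/10)+10^(68.679/10)) = 80.66 dB SPL.

80.66 dB SPL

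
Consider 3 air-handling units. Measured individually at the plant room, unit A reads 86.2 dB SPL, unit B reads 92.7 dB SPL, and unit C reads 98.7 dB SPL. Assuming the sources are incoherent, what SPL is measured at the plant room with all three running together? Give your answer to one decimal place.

Add the sources as powers (linear), then convert back to dB:
L_total = 10·log₁₀(10^(86.2/10) + 10^(92.7/10) + 10^(98.7/10)) = 10·log₁₀(9692000000) = 99.9 dB SPL.

99.9 dB SPL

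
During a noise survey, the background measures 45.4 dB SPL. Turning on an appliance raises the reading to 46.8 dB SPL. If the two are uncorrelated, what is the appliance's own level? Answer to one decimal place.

Remove the background by subtracting linear intensities:
L_src = 10·log₁₀(10^(46.8/10) − 10^(45.4/10)) = 10·log₁₀(13190) = 41.2 dB SPL.

41.2 dB SPL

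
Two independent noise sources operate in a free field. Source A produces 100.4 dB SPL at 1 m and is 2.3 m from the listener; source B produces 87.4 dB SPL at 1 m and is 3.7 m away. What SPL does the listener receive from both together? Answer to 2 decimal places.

93.25 dB SPL

At the listener: L_A = 100.4 − 20·log₁₀(2.3) = 93.165 dB; L_B = 87.4 − 20·log₁₀(3.7) = 76.036 dB.
Combined: 10·log₁₀(10^(93.165/10)+10^(76.036/10)) = 93.25 dB SPL.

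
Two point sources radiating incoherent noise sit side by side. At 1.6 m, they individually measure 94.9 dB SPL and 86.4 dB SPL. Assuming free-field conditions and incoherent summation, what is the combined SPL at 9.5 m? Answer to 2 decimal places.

Combined at 1.6 m: 10·log₁₀(10^(94.9/10)+10^(86.4/10)) = 95.474 dB SPL.
Then apply −20·log₁₀(9.5/1.6) = -15.472 dB → 80.00 dB SPL.

80.00 dB SPL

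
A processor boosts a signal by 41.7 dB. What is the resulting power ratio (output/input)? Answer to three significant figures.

Power ratio = 10^(dB/10).
10^(41.7/10) = 10^(4.170) = 14800.

14800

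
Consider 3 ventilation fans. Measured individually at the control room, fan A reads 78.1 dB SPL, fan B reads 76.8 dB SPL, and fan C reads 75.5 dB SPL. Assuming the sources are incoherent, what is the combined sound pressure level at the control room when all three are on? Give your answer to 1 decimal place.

Incoherent sources sum as intensities:
L_total = 10·log₁₀(10^(78.1/10) + 10^(76.8/10) + 10^(75.5/10)) = 10·log₁₀(147900000) = 81.7 dB SPL.

81.7 dB SPL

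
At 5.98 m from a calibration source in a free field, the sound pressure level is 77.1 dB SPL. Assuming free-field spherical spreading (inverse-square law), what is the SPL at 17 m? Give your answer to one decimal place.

Free-field point source: level drops by 20·log₁₀ of the distance ratio.
ΔL = −20·log₁₀(17/5.98) = -9.07 dB, so L₂ = 77.1 + (-9.07) = 68.0 dB SPL.

68.0 dB SPL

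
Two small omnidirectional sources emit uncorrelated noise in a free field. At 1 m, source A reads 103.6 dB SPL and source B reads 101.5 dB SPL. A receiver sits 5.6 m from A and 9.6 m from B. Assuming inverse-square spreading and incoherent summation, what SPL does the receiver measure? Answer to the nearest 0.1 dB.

At the listener: L_A = 103.6 − 20·log₁₀(5.6) = 88.64 dB; L_B = 101.5 − 20·log₁₀(9.6) = 81.85 dB.
Combined: 10·log₁₀(10^(88.64/10)+10^(81.85/10)) = 89.5 dB SPL.

89.5 dB SPL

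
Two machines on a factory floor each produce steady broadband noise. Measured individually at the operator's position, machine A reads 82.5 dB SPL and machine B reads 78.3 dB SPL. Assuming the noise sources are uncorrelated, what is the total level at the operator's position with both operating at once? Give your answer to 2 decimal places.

Add the sources as powers (linear), then convert back to dB:
L_total = 10·log₁₀(10^(82.5/10) + 10^(78.3/10)) = 10·log₁₀(245400000) = 83.90 dB SPL.

83.90 dB SPL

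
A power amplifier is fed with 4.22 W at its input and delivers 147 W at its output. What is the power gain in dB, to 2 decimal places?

Power is a power quantity, so gain = 10·log₁₀(P_out/P_in).
10·log₁₀(147/4.22) = 10·log₁₀(34.83) = 15.42 dB.

15.42 dB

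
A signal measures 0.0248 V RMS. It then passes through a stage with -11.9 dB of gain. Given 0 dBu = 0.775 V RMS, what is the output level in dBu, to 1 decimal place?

-41.8 dBu

Input level: 20·log₁₀(0.0248/0.775) = -29.90 dBu.
Output: -29.90 − 11.9 = -41.8 dBu.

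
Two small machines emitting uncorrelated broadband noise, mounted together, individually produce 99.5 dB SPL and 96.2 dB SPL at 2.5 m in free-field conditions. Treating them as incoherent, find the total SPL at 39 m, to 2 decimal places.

Combined at 2.5 m: 10·log₁₀(10^(99.5/10)+10^(96.2/10)) = 101.166 dB SPL.
Then apply −20·log₁₀(39/2.5) = -23.862 dB → 77.30 dB SPL.

77.30 dB SPL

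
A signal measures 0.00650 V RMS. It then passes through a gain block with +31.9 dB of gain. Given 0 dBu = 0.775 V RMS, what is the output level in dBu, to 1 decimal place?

Input level: 20·log₁₀(0.00650/0.775) = -41.53 dBu.
Output: -41.53 + 31.9 = -9.6 dBu.

-9.6 dBu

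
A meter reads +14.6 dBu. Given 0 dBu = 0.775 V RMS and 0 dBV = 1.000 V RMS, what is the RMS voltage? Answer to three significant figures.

4.16 V

V = 0.775 V × 10^(+14.6/20).
= 0.775 × 5.370 = 4.16 V.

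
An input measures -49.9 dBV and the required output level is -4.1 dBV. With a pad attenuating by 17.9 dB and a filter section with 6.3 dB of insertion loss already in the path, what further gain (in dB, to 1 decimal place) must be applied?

The required make-up gain is the shortfall in the dB sum.
G = -4.1 − (-49.9) + 17.9 + 6.3 = 70.0 dB.

70.0 dB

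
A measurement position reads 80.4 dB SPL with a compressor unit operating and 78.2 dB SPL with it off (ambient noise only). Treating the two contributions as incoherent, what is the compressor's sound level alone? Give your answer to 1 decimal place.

76.4 dB SPL

Remove the background by subtracting linear intensities:
L_src = 10·log₁₀(10^(80.4/10) − 10^(78.2/10)) = 10·log₁₀(43580000) = 76.4 dB SPL.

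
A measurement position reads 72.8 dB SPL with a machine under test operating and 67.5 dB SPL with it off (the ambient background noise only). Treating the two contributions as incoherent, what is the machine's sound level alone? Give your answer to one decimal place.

Background correction is a power subtraction:
L_src = 10·log₁₀(10^(72.8/10) − 10^(67.5/10)) = 10·log₁₀(13430000) = 71.3 dB SPL.

71.3 dB SPL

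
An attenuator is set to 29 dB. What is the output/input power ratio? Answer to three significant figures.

Power ratio = 10^(dB/10).
10^(-29/10) = 10^(-2.900) = 0.00126.

0.00126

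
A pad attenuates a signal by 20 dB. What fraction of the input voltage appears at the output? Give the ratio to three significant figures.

0.100

Voltage ratio = 10^(dB/20).
10^(-20/20) = 10^(-1.000) = 0.100.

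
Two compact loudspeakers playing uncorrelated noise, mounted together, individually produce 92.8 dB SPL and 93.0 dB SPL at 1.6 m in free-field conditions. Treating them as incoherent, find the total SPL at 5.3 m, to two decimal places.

Combined at 1.6 m: 10·log₁₀(10^(92.8/10)+10^(93.0/10)) = 95.911 dB SPL.
Then apply −20·log₁₀(5.3/1.6) = -10.403 dB → 85.51 dB SPL.

85.51 dB SPL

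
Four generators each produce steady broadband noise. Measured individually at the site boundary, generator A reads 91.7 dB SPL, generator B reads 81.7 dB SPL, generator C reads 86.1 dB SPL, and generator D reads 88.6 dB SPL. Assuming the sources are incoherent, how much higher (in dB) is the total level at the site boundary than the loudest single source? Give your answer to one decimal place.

Add the sources as powers (linear), then convert back to dB:
L_total = 10·log₁₀(10^(91.7/10) + 10^(81.7/10) + 10^(86.1/10) + 10^(88.6/10)) = 94.41 dB SPL.
Excess over the loudest (91.7 dB): 94.41 − 91.7 = 2.7 dB.

2.7 dB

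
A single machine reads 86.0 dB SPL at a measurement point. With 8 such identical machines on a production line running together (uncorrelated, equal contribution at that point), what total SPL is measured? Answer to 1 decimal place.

8 equal incoherent sources raise the level by 10·log₁₀(8) = 9.03 dB.
L_total = 86.0 + 9.03 = 95.0 dB SPL.

95.0 dB SPL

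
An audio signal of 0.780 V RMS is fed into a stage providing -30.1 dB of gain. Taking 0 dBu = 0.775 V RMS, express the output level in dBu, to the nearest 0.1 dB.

Input level: 20·log₁₀(0.780/0.775) = 0.06 dBu.
Output: 0.06 − 30.1 = -30.0 dBu.

-30.0 dBu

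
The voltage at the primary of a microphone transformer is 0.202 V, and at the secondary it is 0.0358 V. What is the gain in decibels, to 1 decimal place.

For a voltage ratio, dB = 20·log₁₀(V₂/V₁).
20·log₁₀(0.0358/0.202) = 20·log₁₀(0.1772) = -15.0 dB.

-15.0 dB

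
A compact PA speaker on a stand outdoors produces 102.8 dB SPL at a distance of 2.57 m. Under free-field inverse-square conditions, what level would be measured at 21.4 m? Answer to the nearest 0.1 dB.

84.4 dB SPL

Inverse-square spreading gives ΔL = −20·log₁₀(d₂/d₁).
ΔL = −20·log₁₀(21.4/2.57) = -18.41 dB, so L₂ = 102.8 + (-18.41) = 84.4 dB SPL.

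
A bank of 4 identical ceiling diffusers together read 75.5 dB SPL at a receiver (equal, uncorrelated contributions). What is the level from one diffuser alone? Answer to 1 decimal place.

69.5 dB SPL

4 equal incoherent sources add 10·log₁₀(4) = 6.02 dB over one source.
L_one = 75.5 − 6.02 = 69.5 dB SPL.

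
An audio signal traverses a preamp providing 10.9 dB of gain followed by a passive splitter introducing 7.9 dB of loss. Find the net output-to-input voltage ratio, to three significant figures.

1.41

Net gain = 10.9 + (−7.9) = 3.0 dB.
Voltage ratio = 10^(3.0/20) = 1.41.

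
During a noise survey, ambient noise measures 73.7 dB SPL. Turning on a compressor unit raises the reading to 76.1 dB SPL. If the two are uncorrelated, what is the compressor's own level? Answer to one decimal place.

72.4 dB SPL

Background correction is a power subtraction:
L_src = 10·log₁₀(10^(76.1/10) − 10^(73.7/10)) = 10·log₁₀(17300000) = 72.4 dB SPL.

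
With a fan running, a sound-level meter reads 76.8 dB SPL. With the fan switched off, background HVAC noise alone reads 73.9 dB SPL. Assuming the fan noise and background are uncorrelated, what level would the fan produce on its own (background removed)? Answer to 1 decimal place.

Background correction is a power subtraction:
L_src = 10·log₁₀(10^(76.8/10) − 10^(73.9/10)) = 10·log₁₀(23320000) = 73.7 dB SPL.

73.7 dB SPL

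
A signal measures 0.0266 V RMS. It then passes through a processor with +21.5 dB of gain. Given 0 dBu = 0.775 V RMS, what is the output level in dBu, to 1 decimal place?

Input level: 20·log₁₀(0.0266/0.775) = -29.29 dBu.
Output: -29.29 + 21.5 = -7.8 dBu.

-7.8 dBu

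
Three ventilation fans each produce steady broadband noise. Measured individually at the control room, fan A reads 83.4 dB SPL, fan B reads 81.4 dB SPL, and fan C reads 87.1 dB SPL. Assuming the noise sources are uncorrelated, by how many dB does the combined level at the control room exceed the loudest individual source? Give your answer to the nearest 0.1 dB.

Add the sources as powers (linear), then convert back to dB:
L_total = 10·log₁₀(10^(83.4/10) + 10^(81.4/10) + 10^(87.1/10)) = 89.39 dB SPL.
Excess over the loudest (87.1 dB): 89.39 − 87.1 = 2.3 dB.

2.3 dB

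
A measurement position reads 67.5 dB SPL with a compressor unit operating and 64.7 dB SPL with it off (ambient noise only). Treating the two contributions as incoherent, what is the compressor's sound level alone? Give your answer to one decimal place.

64.3 dB SPL

Background correction is a power subtraction:
L_src = 10·log₁₀(10^(67.5/10) − 10^(64.7/10)) = 10·log₁₀(2672000) = 64.3 dB SPL.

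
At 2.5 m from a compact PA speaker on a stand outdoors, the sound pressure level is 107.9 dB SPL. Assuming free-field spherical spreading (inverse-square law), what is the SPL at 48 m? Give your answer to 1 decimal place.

For a point source in a free field, ΔL = −20·log₁₀(d₂/d₁).
ΔL = −20·log₁₀(48/2.5) = -25.67 dB, so L₂ = 107.9 + (-25.67) = 82.2 dB SPL.

82.2 dB SPL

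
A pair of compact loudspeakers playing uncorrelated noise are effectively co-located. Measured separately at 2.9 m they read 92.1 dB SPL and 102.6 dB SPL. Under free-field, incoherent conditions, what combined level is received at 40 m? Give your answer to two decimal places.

80.18 dB SPL

Combined at 2.9 m: 10·log₁₀(10^(92.1/10)+10^(102.6/10)) = 102.971 dB SPL.
Then apply −20·log₁₀(40/2.9) = -22.793 dB → 80.18 dB SPL.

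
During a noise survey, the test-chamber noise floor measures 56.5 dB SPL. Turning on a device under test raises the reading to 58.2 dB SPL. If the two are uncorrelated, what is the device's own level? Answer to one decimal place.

53.3 dB SPL

Background correction is a power subtraction:
L_src = 10·log₁₀(10^(58.2/10) − 10^(56.5/10)) = 10·log₁₀(214000) = 53.3 dB SPL.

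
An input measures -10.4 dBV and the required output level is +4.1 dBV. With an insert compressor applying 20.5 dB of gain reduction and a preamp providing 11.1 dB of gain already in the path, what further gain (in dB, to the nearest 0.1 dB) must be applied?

The required make-up gain is the shortfall in the dB sum.
G = +4.1 − (-10.4) + 20.5 − 11.1 = 23.9 dB.

23.9 dB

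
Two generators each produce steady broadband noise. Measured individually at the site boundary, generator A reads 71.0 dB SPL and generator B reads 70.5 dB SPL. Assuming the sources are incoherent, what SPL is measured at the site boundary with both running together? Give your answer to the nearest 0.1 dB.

Uncorrelated sources add in intensity (power), not in dB.
L_total = 10·log₁₀(10^(71.0/10) + 10^(70.5/10)) = 10·log₁₀(23810000) = 73.8 dB SPL.

73.8 dB SPL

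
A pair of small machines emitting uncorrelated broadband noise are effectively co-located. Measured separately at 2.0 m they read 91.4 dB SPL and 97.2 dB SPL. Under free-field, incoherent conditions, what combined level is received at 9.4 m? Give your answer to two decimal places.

Combined at 2.0 m: 10·log₁₀(10^(91.4/10)+10^(97.2/10)) = 98.214 dB SPL.
Then apply −20·log₁₀(9.4/2.0) = -13.442 dB → 84.77 dB SPL.

84.77 dB SPL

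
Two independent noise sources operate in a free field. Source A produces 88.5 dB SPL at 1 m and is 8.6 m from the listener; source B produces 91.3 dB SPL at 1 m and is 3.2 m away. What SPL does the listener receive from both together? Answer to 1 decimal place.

At the listener: L_A = 88.5 − 20·log₁₀(8.6) = 69.81 dB; L_B = 91.3 − 20·log₁₀(3.2) = 81.20 dB.
Combined: 10·log₁₀(10^(69.81/10)+10^(81.20/10)) = 81.5 dB SPL.

81.5 dB SPL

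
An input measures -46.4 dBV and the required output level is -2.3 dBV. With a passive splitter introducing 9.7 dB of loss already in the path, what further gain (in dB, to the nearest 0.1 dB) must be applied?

The required make-up gain is the shortfall in the dB sum.
G = -2.3 − (-46.4) + 9.7 = 53.8 dB.

53.8 dB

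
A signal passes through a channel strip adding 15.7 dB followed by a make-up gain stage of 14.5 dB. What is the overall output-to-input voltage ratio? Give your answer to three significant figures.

32.4

Net gain = 15.7 + 14.5 = 30.2 dB.
Voltage ratio = 10^(30.2/20) = 32.4.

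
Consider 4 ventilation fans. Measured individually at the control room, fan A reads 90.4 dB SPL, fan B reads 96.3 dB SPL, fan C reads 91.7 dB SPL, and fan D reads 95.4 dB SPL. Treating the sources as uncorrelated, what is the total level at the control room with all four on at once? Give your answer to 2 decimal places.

100.13 dB SPL

Uncorrelated sources add in intensity (power), not in dB.
L_total = 10·log₁₀(10^(90.4/10) + 10^(96.3/10) + 10^(91.7/10) + 10^(95.4/10)) = 10·log₁₀(10309000000) = 100.13 dB SPL.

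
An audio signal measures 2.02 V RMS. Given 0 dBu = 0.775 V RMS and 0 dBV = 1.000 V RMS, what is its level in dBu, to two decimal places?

+8.32 dBu

dBu = 20·log₁₀(V / 0.775 V).
20·log₁₀(2.02/0.775) = +8.32 dBu.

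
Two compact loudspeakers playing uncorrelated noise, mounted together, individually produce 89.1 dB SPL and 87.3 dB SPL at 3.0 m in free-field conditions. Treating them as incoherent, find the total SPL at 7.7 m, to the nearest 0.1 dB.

83.1 dB SPL

Combined at 3.0 m: 10·log₁₀(10^(89.1/10)+10^(87.3/10)) = 91.30 dB SPL.
Then apply −20·log₁₀(7.7/3.0) = -8.19 dB → 83.1 dB SPL.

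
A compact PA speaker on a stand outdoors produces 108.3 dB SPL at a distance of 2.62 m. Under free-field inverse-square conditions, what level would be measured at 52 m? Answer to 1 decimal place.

82.3 dB SPL

For a point source in a free field, ΔL = −20·log₁₀(d₂/d₁).
ΔL = −20·log₁₀(52/2.62) = -25.95 dB, so L₂ = 108.3 + (-25.95) = 82.3 dB SPL.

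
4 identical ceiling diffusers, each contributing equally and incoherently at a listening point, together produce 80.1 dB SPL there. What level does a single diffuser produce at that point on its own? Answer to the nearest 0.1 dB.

4 equal incoherent sources add 10·log₁₀(4) = 6.02 dB over one source.
L_one = 80.1 − 6.02 = 74.1 dB SPL.

74.1 dB SPL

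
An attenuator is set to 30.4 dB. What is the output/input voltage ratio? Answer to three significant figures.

0.0302

Voltage ratio = 10^(dB/20).
10^(-30.4/20) = 10^(-1.520) = 0.0302.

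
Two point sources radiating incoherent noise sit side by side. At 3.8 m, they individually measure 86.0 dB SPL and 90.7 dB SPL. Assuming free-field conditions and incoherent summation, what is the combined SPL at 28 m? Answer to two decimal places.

Combined at 3.8 m: 10·log₁₀(10^(86.0/10)+10^(90.7/10)) = 91.967 dB SPL.
Then apply −20·log₁₀(28/3.8) = -17.347 dB → 74.62 dB SPL.

74.62 dB SPL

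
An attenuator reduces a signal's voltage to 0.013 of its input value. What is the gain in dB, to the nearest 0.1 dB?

-37.7 dB

For a voltage ratio, dB = 20·log₁₀(V₂/V₁).
20·log₁₀(0.013) = -37.7 dB.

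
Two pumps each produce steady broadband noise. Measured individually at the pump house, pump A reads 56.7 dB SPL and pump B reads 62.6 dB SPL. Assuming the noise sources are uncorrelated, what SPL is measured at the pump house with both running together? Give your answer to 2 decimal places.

Incoherent sources sum as intensities:
L_total = 10·log₁₀(10^(56.7/10) + 10^(62.6/10)) = 10·log₁₀(2287000) = 63.59 dB SPL.

63.59 dB SPL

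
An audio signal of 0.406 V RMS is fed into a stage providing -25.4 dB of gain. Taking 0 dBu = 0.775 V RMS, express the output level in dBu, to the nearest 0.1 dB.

Input level: 20·log₁₀(0.406/0.775) = -5.62 dBu.
Output: -5.62 − 25.4 = -31.0 dBu.

-31.0 dBu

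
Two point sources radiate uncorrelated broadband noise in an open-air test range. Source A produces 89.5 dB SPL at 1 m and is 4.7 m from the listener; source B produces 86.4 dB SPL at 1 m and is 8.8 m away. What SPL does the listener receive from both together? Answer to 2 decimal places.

76.63 dB SPL

At the listener: L_A = 89.5 − 20·log₁₀(4.7) = 76.058 dB; L_B = 86.4 − 20·log₁₀(8.8) = 67.510 dB.
Combined: 10·log₁₀(10^(76.058/10)+10^(67.510/10)) = 76.63 dB SPL.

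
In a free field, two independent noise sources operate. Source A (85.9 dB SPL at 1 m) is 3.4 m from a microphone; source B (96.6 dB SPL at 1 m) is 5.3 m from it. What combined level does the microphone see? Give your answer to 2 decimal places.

At the listener: L_A = 85.9 − 20·log₁₀(3.4) = 75.270 dB; L_B = 96.6 − 20·log₁₀(5.3) = 82.114 dB.
Combined: 10·log₁₀(10^(75.270/10)+10^(82.114/10)) = 82.93 dB SPL.

82.93 dB SPL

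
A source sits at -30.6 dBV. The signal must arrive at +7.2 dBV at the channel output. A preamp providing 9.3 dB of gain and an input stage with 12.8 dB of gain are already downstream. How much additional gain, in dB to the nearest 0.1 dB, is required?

The required make-up gain is the shortfall in the dB sum.
G = +7.2 − (-30.6) − 9.3 − 12.8 = 15.7 dB.

15.7 dB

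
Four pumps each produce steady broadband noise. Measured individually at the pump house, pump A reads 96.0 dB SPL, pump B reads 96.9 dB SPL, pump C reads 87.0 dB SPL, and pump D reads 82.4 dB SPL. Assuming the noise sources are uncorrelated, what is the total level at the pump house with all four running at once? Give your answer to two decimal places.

99.80 dB SPL

Add the sources as powers (linear), then convert back to dB:
L_total = 10·log₁₀(10^(96.0/10) + 10^(96.9/10) + 10^(87.0/10) + 10^(82.4/10)) = 10·log₁₀(9554000000) = 99.80 dB SPL.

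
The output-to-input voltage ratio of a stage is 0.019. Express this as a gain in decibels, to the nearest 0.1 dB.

-34.4 dB

Voltage is an amplitude quantity, so gain = 20·log₁₀(V_out/V_in).
20·log₁₀(0.019) = -34.4 dB.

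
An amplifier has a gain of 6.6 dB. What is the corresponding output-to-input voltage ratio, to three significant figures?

Voltage ratio = 10^(dB/20).
10^(6.6/20) = 10^(0.3300) = 2.14.

2.14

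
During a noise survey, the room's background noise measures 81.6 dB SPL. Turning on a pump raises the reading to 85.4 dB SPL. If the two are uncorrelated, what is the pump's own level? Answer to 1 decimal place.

83.1 dB SPL

Remove the background by subtracting linear intensities:
L_src = 10·log₁₀(10^(85.4/10) − 10^(81.6/10)) = 10·log₁₀(202200000) = 83.1 dB SPL.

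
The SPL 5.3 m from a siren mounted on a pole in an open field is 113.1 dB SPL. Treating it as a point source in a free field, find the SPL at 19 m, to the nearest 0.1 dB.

Inverse-square spreading gives ΔL = −20·log₁₀(d₂/d₁).
ΔL = −20·log₁₀(19/5.3) = -11.09 dB, so L₂ = 113.1 + (-11.09) = 102.0 dB SPL.

102.0 dB SPL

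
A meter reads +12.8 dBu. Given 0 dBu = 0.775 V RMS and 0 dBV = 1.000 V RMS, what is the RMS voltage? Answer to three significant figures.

3.38 V

V = 0.775 V × 10^(+12.8/20).
= 0.775 × 4.365 = 3.38 V.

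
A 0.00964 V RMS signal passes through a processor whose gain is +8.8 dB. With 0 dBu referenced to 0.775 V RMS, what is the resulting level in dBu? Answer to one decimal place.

Input level: 20·log₁₀(0.00964/0.775) = -38.10 dBu.
Output: -38.10 + 8.8 = -29.3 dBu.

-29.3 dBu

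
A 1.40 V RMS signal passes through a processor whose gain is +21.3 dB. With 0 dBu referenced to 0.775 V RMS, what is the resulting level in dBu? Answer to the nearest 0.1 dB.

Input level: 20·log₁₀(1.40/0.775) = 5.14 dBu.
Output: 5.14 + 21.3 = +26.4 dBu.

+26.4 dBu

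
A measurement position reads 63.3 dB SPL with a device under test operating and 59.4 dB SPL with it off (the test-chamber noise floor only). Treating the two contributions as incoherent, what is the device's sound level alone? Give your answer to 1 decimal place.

61.0 dB SPL

Remove the background by subtracting linear intensities:
L_src = 10·log₁₀(10^(63.3/10) − 10^(59.4/10)) = 10·log₁₀(1267000) = 61.0 dB SPL.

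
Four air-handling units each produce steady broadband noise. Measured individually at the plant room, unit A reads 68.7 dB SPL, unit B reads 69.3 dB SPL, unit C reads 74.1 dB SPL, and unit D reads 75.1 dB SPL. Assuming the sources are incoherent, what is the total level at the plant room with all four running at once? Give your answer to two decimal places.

Uncorrelated sources add in intensity (power), not in dB.
L_total = 10·log₁₀(10^(68.7/10) + 10^(69.3/10) + 10^(74.1/10) + 10^(75.1/10)) = 10·log₁₀(73990000) = 78.69 dB SPL.

78.69 dB SPL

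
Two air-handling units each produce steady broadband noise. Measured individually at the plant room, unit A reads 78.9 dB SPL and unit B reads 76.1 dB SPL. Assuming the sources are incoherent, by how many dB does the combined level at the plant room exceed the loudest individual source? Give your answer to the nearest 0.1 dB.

Incoherent sources sum as intensities:
L_total = 10·log₁₀(10^(78.9/10) + 10^(76.1/10)) = 80.73 dB SPL.
Excess over the loudest (78.9 dB): 80.73 − 78.9 = 1.8 dB.

1.8 dB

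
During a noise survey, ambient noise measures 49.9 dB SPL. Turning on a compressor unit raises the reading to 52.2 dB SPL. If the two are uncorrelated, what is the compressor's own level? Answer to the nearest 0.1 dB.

Subtract intensities: L_src = 10·log₁₀(10^(L_total/10) − 10^(L_bg/10)).
L_src = 10·log₁₀(10^(52.2/10) − 10^(49.9/10)) = 10·log₁₀(68230) = 48.3 dB SPL.

48.3 dB SPL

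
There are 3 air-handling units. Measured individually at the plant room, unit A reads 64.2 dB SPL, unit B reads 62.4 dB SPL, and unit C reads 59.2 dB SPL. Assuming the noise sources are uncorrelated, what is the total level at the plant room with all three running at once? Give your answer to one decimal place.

67.2 dB SPL

Add the sources as powers (linear), then convert back to dB:
L_total = 10·log₁₀(10^(64.2/10) + 10^(62.4/10) + 10^(59.2/10)) = 10·log₁₀(5200000) = 67.2 dB SPL.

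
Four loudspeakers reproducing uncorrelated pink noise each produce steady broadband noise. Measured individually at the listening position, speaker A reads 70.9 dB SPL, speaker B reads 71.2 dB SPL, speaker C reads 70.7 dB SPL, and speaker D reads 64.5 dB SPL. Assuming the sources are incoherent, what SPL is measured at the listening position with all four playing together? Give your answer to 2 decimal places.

Add the sources as powers (linear), then convert back to dB:
L_total = 10·log₁₀(10^(70.9/10) + 10^(71.2/10) + 10^(70.7/10) + 10^(64.5/10)) = 10·log₁₀(40050000) = 76.03 dB SPL.

76.03 dB SPL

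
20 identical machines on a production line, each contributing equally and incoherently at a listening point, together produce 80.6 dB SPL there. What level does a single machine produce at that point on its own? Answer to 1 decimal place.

20 equal incoherent sources add 10·log₁₀(20) = 13.01 dB over one source.
L_one = 80.6 − 13.01 = 67.6 dB SPL.

67.6 dB SPL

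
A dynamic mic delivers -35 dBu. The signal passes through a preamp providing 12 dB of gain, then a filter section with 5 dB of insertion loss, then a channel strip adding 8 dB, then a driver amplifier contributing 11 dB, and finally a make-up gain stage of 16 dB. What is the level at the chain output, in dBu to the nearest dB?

In dB, series stages simply add:
-35 + 12 − 5 + 8 + 11 + 16 = +7 dBu.

+7 dBu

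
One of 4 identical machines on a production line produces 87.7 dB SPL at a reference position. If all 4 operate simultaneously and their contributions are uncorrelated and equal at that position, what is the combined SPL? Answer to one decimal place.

4 equal incoherent sources raise the level by 10·log₁₀(4) = 6.02 dB.
L_total = 87.7 + 6.02 = 93.7 dB SPL.

93.7 dB SPL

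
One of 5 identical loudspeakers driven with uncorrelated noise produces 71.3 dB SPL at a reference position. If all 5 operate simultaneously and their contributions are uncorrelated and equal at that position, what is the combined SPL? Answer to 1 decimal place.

5 equal incoherent sources raise the level by 10·log₁₀(5) = 6.99 dB.
L_total = 71.3 + 6.99 = 78.3 dB SPL.

78.3 dB SPL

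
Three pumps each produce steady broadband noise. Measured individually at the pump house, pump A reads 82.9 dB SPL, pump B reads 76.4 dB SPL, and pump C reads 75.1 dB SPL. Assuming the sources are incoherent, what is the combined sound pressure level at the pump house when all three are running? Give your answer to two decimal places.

Incoherent sources sum as intensities:
L_total = 10·log₁₀(10^(82.9/10) + 10^(76.4/10) + 10^(75.1/10)) = 10·log₁₀(271000000) = 84.33 dB SPL.

84.33 dB SPL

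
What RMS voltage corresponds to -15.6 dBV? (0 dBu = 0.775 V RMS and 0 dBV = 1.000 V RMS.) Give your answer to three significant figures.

V = 1.000 V × 10^(-15.6/20).
= 1.000 × 0.1660 = 0.166 V.

0.166 V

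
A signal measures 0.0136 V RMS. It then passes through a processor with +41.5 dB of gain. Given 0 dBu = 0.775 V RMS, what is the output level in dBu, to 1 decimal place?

+6.4 dBu

Input level: 20·log₁₀(0.0136/0.775) = -35.12 dBu.
Output: -35.12 + 41.5 = +6.4 dBu.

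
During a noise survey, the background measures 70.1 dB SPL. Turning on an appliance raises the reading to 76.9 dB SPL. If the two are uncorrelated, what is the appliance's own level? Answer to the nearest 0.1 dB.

Remove the background by subtracting linear intensities:
L_src = 10·log₁₀(10^(76.9/10) − 10^(70.1/10)) = 10·log₁₀(38740000) = 75.9 dB SPL.

75.9 dB SPL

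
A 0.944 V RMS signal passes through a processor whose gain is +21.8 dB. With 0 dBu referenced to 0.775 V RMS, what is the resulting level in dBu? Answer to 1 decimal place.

+23.5 dBu

Input level: 20·log₁₀(0.944/0.775) = 1.71 dBu.
Output: 1.71 + 21.8 = +23.5 dBu.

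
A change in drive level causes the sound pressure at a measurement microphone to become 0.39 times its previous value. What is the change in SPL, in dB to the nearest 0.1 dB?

-8.2 dB

SPL change from a pressure ratio uses the 20·log₁₀ form:
20·log₁₀(0.39) = -8.2 dB.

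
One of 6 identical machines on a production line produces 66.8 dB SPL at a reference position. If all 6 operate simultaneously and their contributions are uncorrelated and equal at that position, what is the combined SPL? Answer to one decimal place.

6 equal incoherent sources raise the level by 10·log₁₀(6) = 7.78 dB.
L_total = 66.8 + 7.78 = 74.6 dB SPL.

74.6 dB SPL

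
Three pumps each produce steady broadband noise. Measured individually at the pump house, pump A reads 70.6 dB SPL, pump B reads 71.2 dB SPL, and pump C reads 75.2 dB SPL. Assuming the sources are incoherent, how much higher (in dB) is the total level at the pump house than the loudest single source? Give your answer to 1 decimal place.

2.4 dB

Uncorrelated sources add in intensity (power), not in dB.
L_total = 10·log₁₀(10^(70.6/10) + 10^(71.2/10) + 10^(75.2/10)) = 77.62 dB SPL.
Excess over the loudest (75.2 dB): 77.62 − 75.2 = 2.4 dB.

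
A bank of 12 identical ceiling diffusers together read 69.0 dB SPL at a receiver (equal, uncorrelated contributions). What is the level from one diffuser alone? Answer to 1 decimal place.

12 equal incoherent sources add 10·log₁₀(12) = 10.79 dB over one source.
L_one = 69.0 − 10.79 = 58.2 dB SPL.

58.2 dB SPL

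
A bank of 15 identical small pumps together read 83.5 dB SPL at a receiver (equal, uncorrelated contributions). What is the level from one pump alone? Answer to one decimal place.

71.7 dB SPL

15 equal incoherent sources add 10·log₁₀(15) = 11.76 dB over one source.
L_one = 83.5 − 11.76 = 71.7 dB SPL.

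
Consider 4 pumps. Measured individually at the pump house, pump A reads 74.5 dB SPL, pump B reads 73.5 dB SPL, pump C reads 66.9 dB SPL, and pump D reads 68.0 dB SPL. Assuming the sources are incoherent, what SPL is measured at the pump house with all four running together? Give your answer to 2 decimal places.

Incoherent sources sum as intensities:
L_total = 10·log₁₀(10^(74.5/10) + 10^(73.5/10) + 10^(66.9/10) + 10^(68.0/10)) = 10·log₁₀(61780000) = 77.91 dB SPL.

77.91 dB SPL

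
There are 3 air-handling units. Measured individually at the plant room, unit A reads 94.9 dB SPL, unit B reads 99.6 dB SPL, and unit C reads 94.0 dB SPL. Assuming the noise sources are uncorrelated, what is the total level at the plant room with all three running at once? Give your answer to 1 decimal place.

101.7 dB SPL

Add the sources as powers (linear), then convert back to dB:
L_total = 10·log₁₀(10^(94.9/10) + 10^(99.6/10) + 10^(94.0/10)) = 10·log₁₀(14722000000) = 101.7 dB SPL.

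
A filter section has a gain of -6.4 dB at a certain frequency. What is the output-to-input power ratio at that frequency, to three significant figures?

0.229

Power ratio = 10^(dB/10).
10^(-6.4/10) = 10^(-0.6400) = 0.229.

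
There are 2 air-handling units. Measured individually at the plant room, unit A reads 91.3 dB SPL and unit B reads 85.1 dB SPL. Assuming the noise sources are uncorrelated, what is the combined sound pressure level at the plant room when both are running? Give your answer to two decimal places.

Incoherent sources sum as intensities:
L_total = 10·log₁₀(10^(91.3/10) + 10^(85.1/10)) = 10·log₁₀(1673000000) = 92.23 dB SPL.

92.23 dB SPL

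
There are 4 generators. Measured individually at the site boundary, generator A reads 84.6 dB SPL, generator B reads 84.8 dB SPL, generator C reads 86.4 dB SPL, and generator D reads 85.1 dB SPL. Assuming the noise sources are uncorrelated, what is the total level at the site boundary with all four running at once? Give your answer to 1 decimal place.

91.3 dB SPL

Uncorrelated sources add in intensity (power), not in dB.
L_total = 10·log₁₀(10^(84.6/10) + 10^(84.8/10) + 10^(86.4/10) + 10^(85.1/10)) = 10·log₁₀(1351000000) = 91.3 dB SPL.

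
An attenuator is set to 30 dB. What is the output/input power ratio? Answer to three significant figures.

0.00100

Power ratio = 10^(dB/10).
10^(-30/10) = 10^(-3.000) = 0.00100.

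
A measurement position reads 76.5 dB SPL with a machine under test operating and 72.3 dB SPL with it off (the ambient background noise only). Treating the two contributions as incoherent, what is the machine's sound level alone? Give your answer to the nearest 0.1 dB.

Remove the background by subtracting linear intensities:
L_src = 10·log₁₀(10^(76.5/10) − 10^(72.3/10)) = 10·log₁₀(27690000) = 74.4 dB SPL.

74.4 dB SPL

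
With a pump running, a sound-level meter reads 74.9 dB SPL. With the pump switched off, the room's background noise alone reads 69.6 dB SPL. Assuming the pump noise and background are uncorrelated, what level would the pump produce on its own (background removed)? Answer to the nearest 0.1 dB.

73.4 dB SPL

Subtract intensities: L_src = 10·log₁₀(10^(L_total/10) − 10^(L_bg/10)).
L_src = 10·log₁₀(10^(74.9/10) − 10^(69.6/10)) = 10·log₁₀(21780000) = 73.4 dB SPL.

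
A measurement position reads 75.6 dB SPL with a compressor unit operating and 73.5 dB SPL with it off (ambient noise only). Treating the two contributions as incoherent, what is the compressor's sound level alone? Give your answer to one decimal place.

71.4 dB SPL

Background correction is a power subtraction:
L_src = 10·log₁₀(10^(75.6/10) − 10^(73.5/10)) = 10·log₁₀(13920000) = 71.4 dB SPL.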